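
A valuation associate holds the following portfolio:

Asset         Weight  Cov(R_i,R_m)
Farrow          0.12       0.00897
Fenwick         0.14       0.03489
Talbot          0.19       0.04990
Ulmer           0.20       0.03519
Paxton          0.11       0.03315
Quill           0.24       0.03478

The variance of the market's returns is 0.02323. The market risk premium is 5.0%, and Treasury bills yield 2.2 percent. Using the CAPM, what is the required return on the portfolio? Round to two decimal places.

β_Farrow = 0.00897 / 0.02323 = 0.3861
β_Fenwick = 0.03489 / 0.02323 = 1.5019
β_Talbot = 0.04990 / 0.02323 = 2.1481
β_Ulmer = 0.03519 / 0.02323 = 1.5149
β_Paxton = 0.03315 / 0.02323 = 1.4270
β_Quill = 0.03478 / 0.02323 = 1.4972
β_P = Σ w_i β_i = 0.12×0.3861 + 0.14×1.5019 + 0.19×2.1481 + 0.20×1.5149 + 0.11×1.4270 + 0.24×1.4972 = 1.4840
E(R_P) = R_f + β_P × MRP = 2.2% + 1.4840 × 5.0% = 9.62%

9.62%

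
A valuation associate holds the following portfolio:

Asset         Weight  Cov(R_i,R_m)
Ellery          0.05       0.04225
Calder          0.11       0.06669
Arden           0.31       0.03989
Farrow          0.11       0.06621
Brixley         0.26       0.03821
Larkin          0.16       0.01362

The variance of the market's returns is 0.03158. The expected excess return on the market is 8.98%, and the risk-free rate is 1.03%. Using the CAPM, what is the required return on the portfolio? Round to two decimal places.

β_Ellery = 0.04225 / 0.03158 = 1.3379
β_Calder = 0.06669 / 0.03158 = 2.1118
β_Arden = 0.03989 / 0.03158 = 1.2631
β_Farrow = 0.06621 / 0.03158 = 2.0966
β_Brixley = 0.03821 / 0.03158 = 1.2099
β_Larkin = 0.01362 / 0.03158 = 0.4313
β_P = Σ w_i β_i = 0.05×1.3379 + 0.11×2.1118 + 0.31×1.2631 + 0.11×2.0966 + 0.26×1.2099 + 0.16×0.4313 = 1.3050
E(R_P) = R_f + β_P × MRP = 1.03% + 1.3050 × 8.98% = 12.75%

12.75%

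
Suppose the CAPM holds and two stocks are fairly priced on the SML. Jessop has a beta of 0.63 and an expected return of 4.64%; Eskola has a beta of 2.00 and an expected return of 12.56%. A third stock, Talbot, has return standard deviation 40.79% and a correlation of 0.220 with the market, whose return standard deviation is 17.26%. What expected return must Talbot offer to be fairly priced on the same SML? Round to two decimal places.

4.00%

MRP = (12.56% − 4.64%) / (2.00 − 0.63) = 5.7810%
R_f = 4.64% − 0.63 × 5.7810% = 0.9980%
β_Talbot = ρ·σ_i/σ_m = 0.220 × 40.79 / 17.26 = 0.5199
E(R_Talbot) = R_f + β × MRP = 0.9980% + 0.5199 × 5.7810% = 4.00%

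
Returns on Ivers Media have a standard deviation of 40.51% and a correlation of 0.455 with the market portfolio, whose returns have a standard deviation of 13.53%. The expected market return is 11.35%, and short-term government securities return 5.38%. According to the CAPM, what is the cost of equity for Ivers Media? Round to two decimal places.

β = ρ × σ_i / σ_m = 0.455 × 40.51% / 13.53% = 1.3623
MRP = 11.35% − 5.38% = 5.97%
E(R) = 5.38% + 1.3623 × 5.97% = 13.51%

13.51%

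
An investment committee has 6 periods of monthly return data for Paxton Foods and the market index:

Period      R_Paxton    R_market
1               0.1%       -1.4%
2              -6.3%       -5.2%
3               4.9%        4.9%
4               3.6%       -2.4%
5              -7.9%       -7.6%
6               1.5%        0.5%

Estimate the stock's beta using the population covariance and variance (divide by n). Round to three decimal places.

1.055

Mean R_i = (0.1 − 6.3 + 4.9 + 3.6 − 7.9 + 1.5) / 6 = -0.6833%
Mean R_m = (-1.4 − 5.2 + 4.9 − 2.4 − 7.6 + 0.5) / 6 = -1.8667%
Σ(R_i − R̄_i)(R_m − R̄_m) = 101.1267  ⇒  Cov = 101.1267 / 6 = 16.8545
Σ(R_m − R̄_m)² = 95.8733  ⇒  Var(R_m) = 95.8733 / 6 = 15.9789
β = Cov / Var(R_m) = 16.8545 / 15.9789 = 1.0548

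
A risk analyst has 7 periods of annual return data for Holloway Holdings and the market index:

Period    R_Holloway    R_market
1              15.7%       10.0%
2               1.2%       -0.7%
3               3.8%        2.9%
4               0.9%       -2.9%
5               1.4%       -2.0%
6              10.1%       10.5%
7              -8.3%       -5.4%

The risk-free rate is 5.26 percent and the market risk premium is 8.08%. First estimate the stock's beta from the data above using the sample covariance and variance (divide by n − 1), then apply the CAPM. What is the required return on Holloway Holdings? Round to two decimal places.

14.35%

Mean R_i = (15.7 + 1.2 + 3.8 + 0.9 + 1.4 + 10.1 − 8.3) / 7 = 3.5429%
Mean R_m = (10.0 − 0.7 + 2.9 − 2.9 − 2.0 + 10.5 − 5.4) / 7 = 1.7714%
Σ(R_i − R̄_i)(R_m − R̄_m) = 268.7086  ⇒  Cov = 268.7086 / 6 = 44.7848
Σ(R_m − R̄_m)² = 238.7543  ⇒  Var(R_m) = 238.7543 / 6 = 39.7924
β = Cov / Var(R_m) = 44.7848 / 39.7924 = 1.1255
E(R) = R_f + β × MRP = 5.26% + 1.1255 × 8.08% = 14.35%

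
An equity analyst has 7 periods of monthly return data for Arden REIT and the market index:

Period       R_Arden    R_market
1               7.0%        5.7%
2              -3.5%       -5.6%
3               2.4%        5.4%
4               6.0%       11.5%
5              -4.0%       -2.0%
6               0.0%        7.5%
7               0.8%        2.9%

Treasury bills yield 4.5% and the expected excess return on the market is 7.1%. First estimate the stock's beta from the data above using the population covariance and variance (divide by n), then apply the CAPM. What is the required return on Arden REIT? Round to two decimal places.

Mean R_i = (7.0 − 3.5 + 2.4 + 6.0 − 4.0 + 0.0 + 0.8) / 7 = 1.2429%
Mean R_m = (5.7 − 5.6 + 5.4 + 11.5 − 2.0 + 7.5 + 2.9) / 7 = 3.6286%
Σ(R_i − R̄_i)(R_m − R̄_m) = 120.2114  ⇒  Cov = 120.2114 / 7 = 17.1731
Σ(R_m − R̄_m)² = 201.7543  ⇒  Var(R_m) = 201.7543 / 7 = 28.8220
β = Cov / Var(R_m) = 17.1731 / 28.8220 = 0.5958
E(R) = R_f + β × MRP = 4.5% + 0.5958 × 7.1% = 8.73%

8.73%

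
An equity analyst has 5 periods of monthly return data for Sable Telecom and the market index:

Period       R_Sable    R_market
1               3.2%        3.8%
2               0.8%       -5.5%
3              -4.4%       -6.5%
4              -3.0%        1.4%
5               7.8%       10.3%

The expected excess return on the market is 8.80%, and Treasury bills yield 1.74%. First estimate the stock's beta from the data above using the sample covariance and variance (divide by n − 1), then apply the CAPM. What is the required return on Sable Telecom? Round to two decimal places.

Mean R_i = (3.2 + 0.8 − 4.4 − 3.0 + 7.8) / 5 = 0.8800%
Mean R_m = (3.8 − 5.5 − 6.5 + 1.4 + 10.3) / 5 = 0.7000%
Σ(R_i − R̄_i)(R_m − R̄_m) = 109.4200  ⇒  Cov = 109.4200 / 4 = 27.3550
Σ(R_m − R̄_m)² = 192.5400  ⇒  Var(R_m) = 192.5400 / 4 = 48.1350
β = Cov / Var(R_m) = 27.3550 / 48.1350 = 0.5683
E(R) = R_f + β × MRP = 1.74% + 0.5683 × 8.80% = 6.74%

6.74%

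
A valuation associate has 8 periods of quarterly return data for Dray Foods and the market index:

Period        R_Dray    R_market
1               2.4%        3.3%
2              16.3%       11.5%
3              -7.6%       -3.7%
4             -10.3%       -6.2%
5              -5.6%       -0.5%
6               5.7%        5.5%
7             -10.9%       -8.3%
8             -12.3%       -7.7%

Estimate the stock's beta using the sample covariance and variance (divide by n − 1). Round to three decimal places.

Mean R_i = (2.4 + 16.3 − 7.6 − 10.3 − 5.6 + 5.7 − 10.9 − 12.3) / 8 = -2.7875%
Mean R_m = (3.3 + 11.5 − 3.7 − 6.2 − 0.5 + 5.5 − 8.3 − 7.7) / 8 = -0.7625%
Σ(R_i − R̄_i)(R_m − R̄_m) = 489.6763  ⇒  Cov = 489.6763 / 7 = 69.9538
Σ(R_m − R̄_m)² = 349.2988  ⇒  Var(R_m) = 349.2988 / 7 = 49.8998
β = Cov / Var(R_m) = 69.9538 / 49.8998 = 1.4019

1.402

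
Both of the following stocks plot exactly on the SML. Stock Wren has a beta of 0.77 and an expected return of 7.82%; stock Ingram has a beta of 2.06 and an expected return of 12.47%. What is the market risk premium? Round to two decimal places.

Both satisfy E(R) = R_f + β·MRP, so the slope of the SML is
MRP = (12.47% − 7.82%) / (2.06 − 0.77) = 4.65% / 1.29 = 3.6047%

3.60%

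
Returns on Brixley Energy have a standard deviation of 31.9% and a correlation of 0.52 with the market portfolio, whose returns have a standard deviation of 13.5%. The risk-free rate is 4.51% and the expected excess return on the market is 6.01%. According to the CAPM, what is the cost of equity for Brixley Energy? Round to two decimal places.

11.89%

β = ρ × σ_i / σ_m = 0.52 × 31.9% / 13.5% = 1.2287
E(R) = 4.51% + 1.2287 × 6.01% = 11.89%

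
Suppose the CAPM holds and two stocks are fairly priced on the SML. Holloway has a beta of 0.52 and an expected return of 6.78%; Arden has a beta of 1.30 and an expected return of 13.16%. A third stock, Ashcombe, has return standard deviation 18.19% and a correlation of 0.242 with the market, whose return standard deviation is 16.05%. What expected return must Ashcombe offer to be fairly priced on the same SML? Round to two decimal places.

MRP = (13.16% − 6.78%) / (1.30 − 0.52) = 8.1795%
R_f = 6.78% − 0.52 × 8.1795% = 2.5267%
β_Ashcombe = ρ·σ_i/σ_m = 0.242 × 18.19 / 16.05 = 0.2743
E(R_Ashcombe) = R_f + β × MRP = 2.5267% + 0.2743 × 8.1795% = 4.77%

4.77%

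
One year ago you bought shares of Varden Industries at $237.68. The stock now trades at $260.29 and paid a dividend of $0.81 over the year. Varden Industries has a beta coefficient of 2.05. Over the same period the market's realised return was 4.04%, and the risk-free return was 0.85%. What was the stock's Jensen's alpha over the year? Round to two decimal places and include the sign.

Realised HPR = (P1 + D1 − P0) / P0 = (260.29 + 0.81 − 237.68) / 237.68 = 23.42 / 237.68 = 9.8536%
MRP = 4.04% − 0.85% = 3.19%
CAPM required = R_f + β·MRP = 0.85% + 2.05 × 3.19% = 7.3895%
α = realised − required = 9.8536% − 7.3895% = +2.46%

+2.46%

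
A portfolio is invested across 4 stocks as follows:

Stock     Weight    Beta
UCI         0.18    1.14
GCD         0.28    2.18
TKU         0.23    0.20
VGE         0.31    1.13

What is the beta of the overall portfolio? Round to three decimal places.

1.212

β_P = Σ w_i β_i = 0.18×1.14 + 0.28×2.18 + 0.23×0.20 + 0.31×1.13 = 1.2119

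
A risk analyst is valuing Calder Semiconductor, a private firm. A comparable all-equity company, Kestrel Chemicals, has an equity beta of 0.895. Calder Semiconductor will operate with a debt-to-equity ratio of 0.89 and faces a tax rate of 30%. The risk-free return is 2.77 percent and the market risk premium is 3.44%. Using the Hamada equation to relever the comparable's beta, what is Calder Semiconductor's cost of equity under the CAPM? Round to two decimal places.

7.77%

β_L = β_U × [1 + (1 − t)(D/E)] = 0.895 × [1 + (1 − 0.30) × 0.89]
    = 0.895 × [1 + 0.70 × 0.89] = 0.895 × 1.6230 = 1.4526
E(R) = R_f + β_L × MRP = 2.77% + 1.4526 × 3.44% = 7.77%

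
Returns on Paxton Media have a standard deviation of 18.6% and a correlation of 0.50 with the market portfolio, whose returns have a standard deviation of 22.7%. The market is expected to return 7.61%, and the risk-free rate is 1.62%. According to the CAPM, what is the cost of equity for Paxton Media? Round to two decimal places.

β = ρ × σ_i / σ_m = 0.50 × 18.6% / 22.7% = 0.4097
MRP = 7.61% − 1.62% = 5.99%
E(R) = 1.62% + 0.4097 × 5.99% = 4.07%

4.07%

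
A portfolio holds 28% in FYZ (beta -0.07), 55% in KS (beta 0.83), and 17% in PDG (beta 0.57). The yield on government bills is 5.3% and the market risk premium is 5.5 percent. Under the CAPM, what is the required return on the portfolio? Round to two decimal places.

β_P = Σ w_i β_i = 0.28×-0.07 + 0.55×0.83 + 0.17×0.57 = 0.5338
E(R_P) = R_f + β_P × MRP = 5.3% + 0.5338 × 5.5% = 8.24%

8.24%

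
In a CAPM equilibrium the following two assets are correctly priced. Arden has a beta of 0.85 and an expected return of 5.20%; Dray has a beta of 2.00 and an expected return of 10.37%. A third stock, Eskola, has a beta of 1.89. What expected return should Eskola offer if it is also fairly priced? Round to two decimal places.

9.88%

MRP (SML slope) = (10.37% − 5.20%) / (2.00 − 0.85) = 5.17% / 1.15 = 4.4957%
R_f (intercept) = 5.20% − 0.85 × 4.4957% = 1.3787%
E(R_Eskola) = R_f + β × MRP = 1.3787% + 1.89 × 4.4957% = 9.88%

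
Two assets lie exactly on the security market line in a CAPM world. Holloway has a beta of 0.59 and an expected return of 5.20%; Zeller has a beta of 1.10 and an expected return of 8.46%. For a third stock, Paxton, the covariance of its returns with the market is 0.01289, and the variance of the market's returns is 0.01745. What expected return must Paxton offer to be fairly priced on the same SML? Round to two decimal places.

MRP = (8.46% − 5.20%) / (1.10 − 0.59) = 6.3922%
R_f = 5.20% − 0.59 × 6.3922% = 1.4286%
β_Paxton = Cov / Var(R_m) = 0.01289 / 0.01745 = 0.7387
E(R_Paxton) = R_f + β × MRP = 1.4286% + 0.7387 × 6.3922% = 6.15%

6.15%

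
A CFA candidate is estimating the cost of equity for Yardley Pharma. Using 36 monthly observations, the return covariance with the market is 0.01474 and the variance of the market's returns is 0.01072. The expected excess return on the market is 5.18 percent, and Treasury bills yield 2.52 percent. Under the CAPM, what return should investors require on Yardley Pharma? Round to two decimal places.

β = Cov(R_i, R_m) / Var(R_m) = 0.01474 / 0.01072 = 1.3750
E(R) = R_f + β × MRP = 2.52% + 1.3750 × 5.18% = 9.64%

9.64%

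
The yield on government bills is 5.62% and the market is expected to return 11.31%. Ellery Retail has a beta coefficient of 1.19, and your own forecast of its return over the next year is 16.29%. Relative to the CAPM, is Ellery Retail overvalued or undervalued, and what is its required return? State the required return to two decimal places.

MRP = 11.31% − 5.62% = 5.69%
Required return = R_f + β·MRP = 5.62% + 1.19 × 5.69% = 12.39%
Forecast 16.29% > required 12.39% → the stock plots above the SML → undervalued.

Undervalued; required return 12.39%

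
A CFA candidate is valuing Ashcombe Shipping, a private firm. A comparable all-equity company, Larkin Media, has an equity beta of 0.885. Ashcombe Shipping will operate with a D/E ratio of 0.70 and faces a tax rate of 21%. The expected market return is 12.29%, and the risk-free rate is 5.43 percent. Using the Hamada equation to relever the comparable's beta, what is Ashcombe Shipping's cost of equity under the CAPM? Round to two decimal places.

14.86%

β_L = β_U × [1 + (1 − t)(D/E)] = 0.885 × [1 + (1 − 0.21) × 0.70]
    = 0.885 × [1 + 0.79 × 0.70] = 0.885 × 1.5530 = 1.3744
MRP = 12.29% − 5.43% = 6.86%
E(R) = R_f + β_L × MRP = 5.43% + 1.3744 × 6.86% = 14.86%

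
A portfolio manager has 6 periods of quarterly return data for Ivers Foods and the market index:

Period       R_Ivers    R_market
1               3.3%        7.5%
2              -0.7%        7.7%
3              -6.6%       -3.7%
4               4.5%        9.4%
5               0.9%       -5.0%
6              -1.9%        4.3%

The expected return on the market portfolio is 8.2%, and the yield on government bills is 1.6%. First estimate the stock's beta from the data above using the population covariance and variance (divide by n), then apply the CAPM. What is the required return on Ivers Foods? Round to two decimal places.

4.17%

Mean R_i = (3.3 − 0.7 − 6.6 + 4.5 + 0.9 − 1.9) / 6 = -0.0833%
Mean R_m = (7.5 + 7.7 − 3.7 + 9.4 − 5.0 + 4.3) / 6 = 3.3667%
Σ(R_i − R̄_i)(R_m − R̄_m) = 75.0933  ⇒  Cov = 75.0933 / 6 = 12.5156
Σ(R_m − R̄_m)² = 193.0733  ⇒  Var(R_m) = 193.0733 / 6 = 32.1789
β = Cov / Var(R_m) = 12.5156 / 32.1789 = 0.3889
MRP = 8.2% − 1.6% = 6.60%
E(R) = R_f + β × MRP = 1.6% + 0.3889 × 6.6% = 4.17%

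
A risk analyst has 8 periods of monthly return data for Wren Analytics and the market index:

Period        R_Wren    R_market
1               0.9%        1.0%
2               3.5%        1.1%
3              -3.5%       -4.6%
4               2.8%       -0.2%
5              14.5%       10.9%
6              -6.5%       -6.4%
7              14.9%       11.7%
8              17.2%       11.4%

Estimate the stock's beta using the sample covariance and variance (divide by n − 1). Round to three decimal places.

1.219

Mean R_i = (0.9 + 3.5 − 3.5 + 2.8 + 14.5 − 6.5 + 14.9 + 17.2) / 8 = 5.4750%
Mean R_m = (1.0 + 1.1 − 4.6 − 0.2 + 10.9 − 6.4 + 11.7 + 11.4) / 8 = 3.1125%
Σ(R_i − R̄_i)(R_m − R̄_m) = 454.0225  ⇒  Cov = 454.0225 / 7 = 64.8604
Σ(R_m − R̄_m)² = 372.5288  ⇒  Var(R_m) = 372.5288 / 7 = 53.2184
β = Cov / Var(R_m) = 64.8604 / 53.2184 = 1.2188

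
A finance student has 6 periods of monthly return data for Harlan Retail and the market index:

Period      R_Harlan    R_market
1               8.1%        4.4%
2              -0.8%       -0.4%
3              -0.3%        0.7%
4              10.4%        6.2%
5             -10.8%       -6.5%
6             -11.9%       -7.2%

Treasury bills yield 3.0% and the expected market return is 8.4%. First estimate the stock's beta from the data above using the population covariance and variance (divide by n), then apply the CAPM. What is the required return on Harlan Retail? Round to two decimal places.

Mean R_i = (8.1 − 0.8 − 0.3 + 10.4 − 10.8 − 11.9) / 6 = -0.8833%
Mean R_m = (4.4 − 0.4 + 0.7 + 6.2 − 6.5 − 7.2) / 6 = -0.4667%
Σ(R_i − R̄_i)(R_m − R̄_m) = 253.6367  ⇒  Cov = 253.6367 / 6 = 42.2728
Σ(R_m − R̄_m)² = 151.2333  ⇒  Var(R_m) = 151.2333 / 6 = 25.2056
β = Cov / Var(R_m) = 42.2728 / 25.2056 = 1.6771
MRP = 8.4% − 3.0% = 5.40%
E(R) = R_f + β × MRP = 3.0% + 1.6771 × 5.4% = 12.06%

12.06%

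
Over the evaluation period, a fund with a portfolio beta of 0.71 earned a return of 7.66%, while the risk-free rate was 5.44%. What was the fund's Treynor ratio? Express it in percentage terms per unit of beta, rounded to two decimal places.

Treynor = (R_P − R_f) / β_P = (7.66% − 5.44%) / 0.7100 = 2.22% / 0.7100 = 3.13%

3.13%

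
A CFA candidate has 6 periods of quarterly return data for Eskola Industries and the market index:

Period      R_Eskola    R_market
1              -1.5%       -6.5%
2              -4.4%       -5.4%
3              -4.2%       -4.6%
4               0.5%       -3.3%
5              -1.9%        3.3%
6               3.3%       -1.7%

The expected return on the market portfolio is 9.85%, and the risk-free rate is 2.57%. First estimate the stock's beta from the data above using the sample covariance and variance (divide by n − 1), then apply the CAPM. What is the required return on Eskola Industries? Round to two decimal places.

4.26%

Mean R_i = (-1.5 − 4.4 − 4.2 + 0.5 − 1.9 + 3.3) / 6 = -1.3667%
Mean R_m = (-6.5 − 5.4 − 4.6 − 3.3 + 3.3 − 1.7) / 6 = -3.0333%
Σ(R_i − R̄_i)(R_m − R̄_m) = 14.4267  ⇒  Cov = 14.4267 / 5 = 2.8853
Σ(R_m − R̄_m)² = 62.0333  ⇒  Var(R_m) = 62.0333 / 5 = 12.4067
β = Cov / Var(R_m) = 2.8853 / 12.4067 = 0.2326
MRP = 9.85% − 2.57% = 7.28%
E(R) = R_f + β × MRP = 2.57% + 0.2326 × 7.28% = 4.26%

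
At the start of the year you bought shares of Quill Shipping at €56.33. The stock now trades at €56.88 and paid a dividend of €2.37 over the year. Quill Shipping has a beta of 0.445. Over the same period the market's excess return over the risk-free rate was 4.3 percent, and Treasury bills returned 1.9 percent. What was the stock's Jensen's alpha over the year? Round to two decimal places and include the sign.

+1.37%

Realised HPR = (P1 + D1 − P0) / P0 = (56.88 + 2.37 − 56.33) / 56.33 = 2.92 / 56.33 = 5.1837%
CAPM required = R_f + β·MRP = 1.9% + 0.445 × 4.3% = 3.8135%
α = realised − required = 5.1837% − 3.8135% = +1.37%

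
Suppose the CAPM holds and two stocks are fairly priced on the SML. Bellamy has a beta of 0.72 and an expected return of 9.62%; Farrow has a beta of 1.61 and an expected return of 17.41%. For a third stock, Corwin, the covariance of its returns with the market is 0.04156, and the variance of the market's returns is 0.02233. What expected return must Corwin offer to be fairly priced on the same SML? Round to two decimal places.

MRP = (17.41% − 9.62%) / (1.61 − 0.72) = 8.7528%
R_f = 9.62% − 0.72 × 8.7528% = 3.3180%
β_Corwin = Cov / Var(R_m) = 0.04156 / 0.02233 = 1.8612
E(R_Corwin) = R_f + β × MRP = 3.3180% + 1.8612 × 8.7528% = 19.61%

19.61%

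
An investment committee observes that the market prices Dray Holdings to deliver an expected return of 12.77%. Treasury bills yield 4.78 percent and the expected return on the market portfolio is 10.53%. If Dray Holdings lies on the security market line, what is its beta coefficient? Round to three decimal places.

MRP = 10.53% − 4.78% = 5.75%
β = (E(R) − R_f) / MRP = (12.77% − 4.78%) / 5.75% = 7.99% / 5.75% = 1.390

1.390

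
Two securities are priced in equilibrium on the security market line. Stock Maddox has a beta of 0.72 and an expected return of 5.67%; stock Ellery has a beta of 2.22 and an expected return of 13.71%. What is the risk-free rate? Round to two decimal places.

Both satisfy E(R) = R_f + β·MRP, so the slope of the SML is
MRP = (13.71% − 5.67%) / (2.22 − 0.72) = 8.04% / 1.50 = 5.3600%
R_f = E(R_Maddox) − β_Maddox·MRP = 5.67% − 0.72 × 5.3600% = 1.8108%

1.81%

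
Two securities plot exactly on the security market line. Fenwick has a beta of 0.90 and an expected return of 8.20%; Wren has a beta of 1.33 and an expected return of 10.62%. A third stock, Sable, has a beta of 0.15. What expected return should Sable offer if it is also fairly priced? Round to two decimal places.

3.98%

MRP (SML slope) = (10.62% − 8.20%) / (1.33 − 0.90) = 2.42% / 0.43 = 5.6279%
R_f (intercept) = 8.20% − 0.90 × 5.6279% = 3.1349%
E(R_Sable) = R_f + β × MRP = 3.1349% + 0.15 × 5.6279% = 3.98%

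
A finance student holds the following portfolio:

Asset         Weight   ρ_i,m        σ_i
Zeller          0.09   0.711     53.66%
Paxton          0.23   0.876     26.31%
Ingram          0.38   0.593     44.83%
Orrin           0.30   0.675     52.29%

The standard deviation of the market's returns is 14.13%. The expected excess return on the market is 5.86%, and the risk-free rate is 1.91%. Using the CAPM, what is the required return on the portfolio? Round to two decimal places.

14.11%

β_Zeller = 0.711 × 53.66% / 14.13% = 2.7001
β_Paxton = 0.876 × 26.31% / 14.13% = 1.6311
β_Ingram = 0.593 × 44.83% / 14.13% = 1.8814
β_Orrin = 0.675 × 52.29% / 14.13% = 2.4979
β_P = Σ w_i β_i = 0.09×2.7001 + 0.23×1.6311 + 0.38×1.8814 + 0.30×2.4979 = 2.0825
E(R_P) = R_f + β_P × MRP = 1.91% + 2.0825 × 5.86% = 14.11%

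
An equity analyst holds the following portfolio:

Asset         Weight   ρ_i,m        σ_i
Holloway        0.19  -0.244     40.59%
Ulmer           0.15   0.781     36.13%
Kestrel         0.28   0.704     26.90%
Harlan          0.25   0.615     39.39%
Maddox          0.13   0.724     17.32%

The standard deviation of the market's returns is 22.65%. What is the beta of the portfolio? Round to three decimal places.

0.677

β_Holloway = -0.244 × 40.59% / 22.65% = -0.4373
β_Ulmer = 0.781 × 36.13% / 22.65% = 1.2458
β_Kestrel = 0.704 × 26.90% / 22.65% = 0.8361
β_Harlan = 0.615 × 39.39% / 22.65% = 1.0695
β_Maddox = 0.724 × 17.32% / 22.65% = 0.5536
β_P = Σ w_i β_i = 0.19×-0.4373 + 0.15×1.2458 + 0.28×0.8361 + 0.25×1.0695 + 0.13×0.5536 = 0.6772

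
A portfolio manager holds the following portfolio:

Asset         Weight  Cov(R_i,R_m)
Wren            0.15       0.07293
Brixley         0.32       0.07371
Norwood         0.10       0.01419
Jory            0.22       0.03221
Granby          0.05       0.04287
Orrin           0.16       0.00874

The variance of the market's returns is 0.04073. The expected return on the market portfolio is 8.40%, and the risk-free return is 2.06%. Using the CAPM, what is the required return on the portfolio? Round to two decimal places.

9.31%

β_Wren = 0.07293 / 0.04073 = 1.7906
β_Brixley = 0.07371 / 0.04073 = 1.8097
β_Norwood = 0.01419 / 0.04073 = 0.3484
β_Jory = 0.03221 / 0.04073 = 0.7908
β_Granby = 0.04287 / 0.04073 = 1.0525
β_Orrin = 0.00874 / 0.04073 = 0.2146
β_P = Σ w_i β_i = 0.15×1.7906 + 0.32×1.8097 + 0.10×0.3484 + 0.22×0.7908 + 0.05×1.0525 + 0.16×0.2146 = 1.1435
MRP = 8.40% − 2.06% = 6.34%
E(R_P) = R_f + β_P × MRP = 2.06% + 1.1435 × 6.34% = 9.31%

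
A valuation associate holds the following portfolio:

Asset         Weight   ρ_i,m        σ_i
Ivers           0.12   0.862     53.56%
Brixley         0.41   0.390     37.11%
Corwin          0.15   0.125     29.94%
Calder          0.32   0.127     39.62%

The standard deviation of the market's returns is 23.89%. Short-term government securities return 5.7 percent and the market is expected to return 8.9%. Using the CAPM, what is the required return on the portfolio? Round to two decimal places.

7.53%

β_Ivers = 0.862 × 53.56% / 23.89% = 1.9326
β_Brixley = 0.390 × 37.11% / 23.89% = 0.6058
β_Corwin = 0.125 × 29.94% / 23.89% = 0.1567
β_Calder = 0.127 × 39.62% / 23.89% = 0.2106
β_P = Σ w_i β_i = 0.12×1.9326 + 0.41×0.6058 + 0.15×0.1567 + 0.32×0.2106 = 0.5712
MRP = 8.9% − 5.7% = 3.20%
E(R_P) = R_f + β_P × MRP = 5.7% + 0.5712 × 3.2% = 7.53%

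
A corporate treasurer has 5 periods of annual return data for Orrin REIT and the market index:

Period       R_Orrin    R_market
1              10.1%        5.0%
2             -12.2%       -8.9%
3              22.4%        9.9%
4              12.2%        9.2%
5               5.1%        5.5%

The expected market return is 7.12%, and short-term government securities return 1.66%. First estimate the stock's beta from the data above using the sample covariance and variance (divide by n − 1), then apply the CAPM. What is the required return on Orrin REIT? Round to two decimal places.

Mean R_i = (10.1 − 12.2 + 22.4 + 12.2 + 5.1) / 5 = 7.5200%
Mean R_m = (5.0 − 8.9 + 9.9 + 9.2 + 5.5) / 5 = 4.1400%
Σ(R_i − R̄_i)(R_m − R̄_m) = 365.4660  ⇒  Cov = 365.4660 / 4 = 91.3665
Σ(R_m − R̄_m)² = 231.4120  ⇒  Var(R_m) = 231.4120 / 4 = 57.8530
β = Cov / Var(R_m) = 91.3665 / 57.8530 = 1.5793
MRP = 7.12% − 1.66% = 5.46%
E(R) = R_f + β × MRP = 1.66% + 1.5793 × 5.46% = 10.28%

10.28%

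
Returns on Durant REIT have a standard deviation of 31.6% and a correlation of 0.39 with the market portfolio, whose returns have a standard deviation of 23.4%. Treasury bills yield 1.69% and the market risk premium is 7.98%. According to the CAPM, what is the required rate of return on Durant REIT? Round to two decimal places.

5.89%

β = ρ × σ_i / σ_m = 0.39 × 31.6% / 23.4% = 0.5267
E(R) = 1.69% + 0.5267 × 7.98% = 5.89%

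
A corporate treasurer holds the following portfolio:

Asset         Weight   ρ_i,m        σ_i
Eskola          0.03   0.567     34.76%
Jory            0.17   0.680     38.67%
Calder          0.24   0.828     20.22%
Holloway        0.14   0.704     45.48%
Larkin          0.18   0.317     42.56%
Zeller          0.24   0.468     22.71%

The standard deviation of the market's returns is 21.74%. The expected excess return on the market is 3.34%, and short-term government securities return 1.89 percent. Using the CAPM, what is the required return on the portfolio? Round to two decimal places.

β_Eskola = 0.567 × 34.76% / 21.74% = 0.9066
β_Jory = 0.680 × 38.67% / 21.74% = 1.2095
β_Calder = 0.828 × 20.22% / 21.74% = 0.7701
β_Holloway = 0.704 × 45.48% / 21.74% = 1.4728
β_Larkin = 0.317 × 42.56% / 21.74% = 0.6206
β_Zeller = 0.468 × 22.71% / 21.74% = 0.4889
β_P = Σ w_i β_i = 0.03×0.9066 + 0.17×1.2095 + 0.24×0.7701 + 0.14×1.4728 + 0.18×0.6206 + 0.24×0.4889 = 0.8529
E(R_P) = R_f + β_P × MRP = 1.89% + 0.8529 × 3.34% = 4.74%

4.74%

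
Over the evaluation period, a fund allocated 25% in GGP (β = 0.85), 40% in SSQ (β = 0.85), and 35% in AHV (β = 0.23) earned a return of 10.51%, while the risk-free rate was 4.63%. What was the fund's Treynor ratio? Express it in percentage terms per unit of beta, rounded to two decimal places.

9.29%

β_P = 0.25×0.85 + 0.40×0.85 + 0.35×0.23 = 0.6330
Treynor = (R_P − R_f) / β_P = (10.51% − 4.63%) / 0.6330 = 5.88% / 0.6330 = 9.29%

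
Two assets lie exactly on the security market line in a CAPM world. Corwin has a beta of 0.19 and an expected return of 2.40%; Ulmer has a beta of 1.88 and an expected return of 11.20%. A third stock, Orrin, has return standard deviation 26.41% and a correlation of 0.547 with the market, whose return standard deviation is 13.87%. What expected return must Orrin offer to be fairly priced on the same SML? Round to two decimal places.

6.83%

MRP = (11.20% − 2.40%) / (1.88 − 0.19) = 5.2071%
R_f = 2.40% − 0.19 × 5.2071% = 1.4107%
β_Orrin = ρ·σ_i/σ_m = 0.547 × 26.41 / 13.87 = 1.0415
E(R_Orrin) = R_f + β × MRP = 1.4107% + 1.0415 × 5.2071% = 6.83%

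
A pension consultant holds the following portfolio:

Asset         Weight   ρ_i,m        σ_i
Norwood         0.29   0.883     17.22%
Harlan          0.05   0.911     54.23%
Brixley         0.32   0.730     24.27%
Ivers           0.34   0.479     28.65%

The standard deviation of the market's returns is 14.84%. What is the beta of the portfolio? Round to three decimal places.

1.160

β_Norwood = 0.883 × 17.22% / 14.84% = 1.0246
β_Harlan = 0.911 × 54.23% / 14.84% = 3.3291
β_Brixley = 0.730 × 24.27% / 14.84% = 1.1939
β_Ivers = 0.479 × 28.65% / 14.84% = 0.9248
β_P = Σ w_i β_i = 0.29×1.0246 + 0.05×3.3291 + 0.32×1.1939 + 0.34×0.9248 = 1.1601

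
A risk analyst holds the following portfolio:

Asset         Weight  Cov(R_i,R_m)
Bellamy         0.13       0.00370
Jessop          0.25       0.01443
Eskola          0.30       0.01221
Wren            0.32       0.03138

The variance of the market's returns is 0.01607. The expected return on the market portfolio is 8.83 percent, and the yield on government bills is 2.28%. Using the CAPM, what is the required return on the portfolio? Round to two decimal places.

9.53%

β_Bellamy = 0.00370 / 0.01607 = 0.2302
β_Jessop = 0.01443 / 0.01607 = 0.8979
β_Eskola = 0.01221 / 0.01607 = 0.7598
β_Wren = 0.03138 / 0.01607 = 1.9527
β_P = Σ w_i β_i = 0.13×0.2302 + 0.25×0.8979 + 0.30×0.7598 + 0.32×1.9527 = 1.1072
MRP = 8.83% − 2.28% = 6.55%
E(R_P) = R_f + β_P × MRP = 2.28% + 1.1072 × 6.55% = 9.53%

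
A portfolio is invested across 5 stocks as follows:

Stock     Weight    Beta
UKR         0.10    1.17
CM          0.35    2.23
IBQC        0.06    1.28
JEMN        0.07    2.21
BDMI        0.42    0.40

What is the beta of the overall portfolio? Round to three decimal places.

β_P = Σ w_i β_i = 0.10×1.17 + 0.35×2.23 + 0.06×1.28 + 0.07×2.21 + 0.42×0.40 = 1.2970

1.297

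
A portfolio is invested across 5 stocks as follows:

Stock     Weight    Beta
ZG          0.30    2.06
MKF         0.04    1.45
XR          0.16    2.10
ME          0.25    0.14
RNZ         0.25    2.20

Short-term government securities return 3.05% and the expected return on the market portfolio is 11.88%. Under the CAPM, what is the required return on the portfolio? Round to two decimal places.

β_P = Σ w_i β_i = 0.30×2.06 + 0.04×1.45 + 0.16×2.10 + 0.25×0.14 + 0.25×2.20 = 1.5970
MRP = 11.88% − 3.05% = 8.83%
E(R_P) = R_f + β_P × MRP = 3.05% + 1.5970 × 8.83% = 17.15%

17.15%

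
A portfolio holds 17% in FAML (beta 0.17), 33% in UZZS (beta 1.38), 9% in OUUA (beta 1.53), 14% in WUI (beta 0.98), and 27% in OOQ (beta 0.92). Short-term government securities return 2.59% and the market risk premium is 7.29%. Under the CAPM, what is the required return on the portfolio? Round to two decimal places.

β_P = Σ w_i β_i = 0.17×0.17 + 0.33×1.38 + 0.09×1.53 + 0.14×0.98 + 0.27×0.92 = 1.0076
E(R_P) = R_f + β_P × MRP = 2.59% + 1.0076 × 7.29% = 9.94%

9.94%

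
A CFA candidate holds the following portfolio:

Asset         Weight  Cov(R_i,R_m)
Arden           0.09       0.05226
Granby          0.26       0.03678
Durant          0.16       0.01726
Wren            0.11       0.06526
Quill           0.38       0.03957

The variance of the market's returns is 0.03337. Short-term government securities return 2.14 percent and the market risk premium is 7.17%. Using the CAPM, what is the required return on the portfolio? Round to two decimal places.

β_Arden = 0.05226 / 0.03337 = 1.5661
β_Granby = 0.03678 / 0.03337 = 1.1022
β_Durant = 0.01726 / 0.03337 = 0.5172
β_Wren = 0.06526 / 0.03337 = 1.9556
β_Quill = 0.03957 / 0.03337 = 1.1858
β_P = Σ w_i β_i = 0.09×1.5661 + 0.26×1.1022 + 0.16×0.5172 + 0.11×1.9556 + 0.38×1.1858 = 1.1760
E(R_P) = R_f + β_P × MRP = 2.14% + 1.1760 × 7.17% = 10.57%

10.57%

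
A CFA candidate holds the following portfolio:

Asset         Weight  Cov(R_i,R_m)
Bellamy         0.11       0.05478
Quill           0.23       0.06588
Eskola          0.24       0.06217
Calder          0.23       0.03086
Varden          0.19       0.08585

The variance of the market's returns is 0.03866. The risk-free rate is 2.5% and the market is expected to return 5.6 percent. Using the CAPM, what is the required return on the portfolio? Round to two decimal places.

7.27%

β_Bellamy = 0.05478 / 0.03866 = 1.4170
β_Quill = 0.06588 / 0.03866 = 1.7041
β_Eskola = 0.06217 / 0.03866 = 1.6081
β_Calder = 0.03086 / 0.03866 = 0.7982
β_Varden = 0.08585 / 0.03866 = 2.2206
β_P = Σ w_i β_i = 0.11×1.4170 + 0.23×1.7041 + 0.24×1.6081 + 0.23×0.7982 + 0.19×2.2206 = 1.5393
MRP = 5.6% − 2.5% = 3.10%
E(R_P) = R_f + β_P × MRP = 2.5% + 1.5393 × 3.1% = 7.27%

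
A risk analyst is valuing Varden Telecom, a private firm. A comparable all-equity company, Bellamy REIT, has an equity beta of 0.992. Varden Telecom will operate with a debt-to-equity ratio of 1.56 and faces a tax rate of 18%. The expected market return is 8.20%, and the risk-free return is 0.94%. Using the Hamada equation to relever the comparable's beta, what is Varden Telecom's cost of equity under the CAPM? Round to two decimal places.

β_L = β_U × [1 + (1 − t)(D/E)] = 0.992 × [1 + (1 − 0.18) × 1.56]
    = 0.992 × [1 + 0.82 × 1.56] = 0.992 × 2.2792 = 2.2610
MRP = 8.20% − 0.94% = 7.26%
E(R) = R_f + β_L × MRP = 0.94% + 2.2610 × 7.26% = 17.35%

17.35%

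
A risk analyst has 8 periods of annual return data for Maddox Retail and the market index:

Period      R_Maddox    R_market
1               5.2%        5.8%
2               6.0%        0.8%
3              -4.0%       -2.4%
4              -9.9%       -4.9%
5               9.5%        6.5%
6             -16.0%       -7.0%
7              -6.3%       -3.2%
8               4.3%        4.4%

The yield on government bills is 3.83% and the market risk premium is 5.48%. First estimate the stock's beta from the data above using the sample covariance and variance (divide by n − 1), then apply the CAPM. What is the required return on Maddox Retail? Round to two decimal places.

12.90%

Mean R_i = (5.2 + 6.0 − 4.0 − 9.9 + 9.5 − 16.0 − 6.3 + 4.3) / 8 = -1.4000%
Mean R_m = (5.8 + 0.8 − 2.4 − 4.9 + 6.5 − 7.0 − 3.2 + 4.4) / 8 = 0.0000%
Σ(R_i − R̄_i)(R_m − R̄_m) = 305.9000  ⇒  Cov = 305.9000 / 7 = 43.7000
Σ(R_m − R̄_m)² = 184.9000  ⇒  Var(R_m) = 184.9000 / 7 = 26.4143
β = Cov / Var(R_m) = 43.7000 / 26.4143 = 1.6544
E(R) = R_f + β × MRP = 3.83% + 1.6544 × 5.48% = 12.90%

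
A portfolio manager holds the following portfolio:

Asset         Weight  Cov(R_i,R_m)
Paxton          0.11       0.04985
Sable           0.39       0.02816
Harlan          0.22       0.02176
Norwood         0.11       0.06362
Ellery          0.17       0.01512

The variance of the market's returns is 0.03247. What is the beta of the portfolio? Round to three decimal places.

β_Paxton = 0.04985 / 0.03247 = 1.5353
β_Sable = 0.02816 / 0.03247 = 0.8673
β_Harlan = 0.02176 / 0.03247 = 0.6702
β_Norwood = 0.06362 / 0.03247 = 1.9593
β_Ellery = 0.01512 / 0.03247 = 0.4657
β_P = Σ w_i β_i = 0.11×1.5353 + 0.39×0.8673 + 0.22×0.6702 + 0.11×1.9593 + 0.17×0.4657 = 0.9493

0.949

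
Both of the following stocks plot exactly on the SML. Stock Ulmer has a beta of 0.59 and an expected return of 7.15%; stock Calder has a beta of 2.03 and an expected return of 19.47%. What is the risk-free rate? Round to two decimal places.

Both satisfy E(R) = R_f + β·MRP, so the slope of the SML is
MRP = (19.47% − 7.15%) / (2.03 − 0.59) = 12.32% / 1.44 = 8.5556%
R_f = E(R_Ulmer) − β_Ulmer·MRP = 7.15% − 0.59 × 8.5556% = 2.1022%

2.10%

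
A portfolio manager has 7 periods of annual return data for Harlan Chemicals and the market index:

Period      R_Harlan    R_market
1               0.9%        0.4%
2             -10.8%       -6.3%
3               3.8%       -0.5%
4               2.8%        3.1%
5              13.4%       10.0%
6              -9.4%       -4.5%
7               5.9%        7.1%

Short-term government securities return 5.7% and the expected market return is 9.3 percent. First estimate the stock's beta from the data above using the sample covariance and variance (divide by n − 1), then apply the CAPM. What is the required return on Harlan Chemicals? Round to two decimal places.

Mean R_i = (0.9 − 10.8 + 3.8 + 2.8 + 13.4 − 9.4 + 5.9) / 7 = 0.9429%
Mean R_m = (0.4 − 6.3 − 0.5 + 3.1 + 10.0 − 4.5 + 7.1) / 7 = 1.3286%
Σ(R_i − R̄_i)(R_m − R̄_m) = 284.6014  ⇒  Cov = 284.6014 / 6 = 47.4336
Σ(R_m − R̄_m)² = 208.0143  ⇒  Var(R_m) = 208.0143 / 6 = 34.6691
β = Cov / Var(R_m) = 47.4336 / 34.6691 = 1.3682
MRP = 9.3% − 5.7% = 3.60%
E(R) = R_f + β × MRP = 5.7% + 1.3682 × 3.6% = 10.63%

10.63%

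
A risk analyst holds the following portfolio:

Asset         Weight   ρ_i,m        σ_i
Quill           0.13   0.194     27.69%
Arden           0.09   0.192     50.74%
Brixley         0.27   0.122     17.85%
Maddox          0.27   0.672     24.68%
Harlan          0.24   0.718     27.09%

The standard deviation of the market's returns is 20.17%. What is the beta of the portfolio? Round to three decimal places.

β_Quill = 0.194 × 27.69% / 20.17% = 0.2663
β_Arden = 0.192 × 50.74% / 20.17% = 0.4830
β_Brixley = 0.122 × 17.85% / 20.17% = 0.1080
β_Maddox = 0.672 × 24.68% / 20.17% = 0.8223
β_Harlan = 0.718 × 27.09% / 20.17% = 0.9643
β_P = Σ w_i β_i = 0.13×0.2663 + 0.09×0.4830 + 0.27×0.1080 + 0.27×0.8223 + 0.24×0.9643 = 0.5607

0.561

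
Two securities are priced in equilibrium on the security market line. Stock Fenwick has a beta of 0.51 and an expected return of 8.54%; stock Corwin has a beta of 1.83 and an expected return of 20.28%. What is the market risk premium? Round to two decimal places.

8.89%

Both satisfy E(R) = R_f + β·MRP, so the slope of the SML is
MRP = (20.28% − 8.54%) / (1.83 − 0.51) = 11.74% / 1.32 = 8.8939%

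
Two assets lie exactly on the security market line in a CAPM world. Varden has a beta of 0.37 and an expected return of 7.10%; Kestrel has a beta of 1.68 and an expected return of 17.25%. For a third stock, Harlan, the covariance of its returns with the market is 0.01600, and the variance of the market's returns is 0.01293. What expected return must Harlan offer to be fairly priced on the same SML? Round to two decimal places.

13.82%

MRP = (17.25% − 7.10%) / (1.68 − 0.37) = 7.7481%
R_f = 7.10% − 0.37 × 7.7481% = 4.2332%
β_Harlan = Cov / Var(R_m) = 0.01600 / 0.01293 = 1.2374
E(R_Harlan) = R_f + β × MRP = 4.2332% + 1.2374 × 7.7481% = 13.82%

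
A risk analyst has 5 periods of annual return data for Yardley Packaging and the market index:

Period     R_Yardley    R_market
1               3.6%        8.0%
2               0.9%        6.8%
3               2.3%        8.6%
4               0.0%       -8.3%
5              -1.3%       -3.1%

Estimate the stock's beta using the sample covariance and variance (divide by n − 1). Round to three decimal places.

Mean R_i = (3.6 + 0.9 + 2.3 + 0.0 − 1.3) / 5 = 1.1000%
Mean R_m = (8.0 + 6.8 + 8.6 − 8.3 − 3.1) / 5 = 2.4000%
Σ(R_i − R̄_i)(R_m − R̄_m) = 45.5300  ⇒  Cov = 45.5300 / 4 = 11.3825
Σ(R_m − R̄_m)² = 233.9000  ⇒  Var(R_m) = 233.9000 / 4 = 58.4750
β = Cov / Var(R_m) = 11.3825 / 58.4750 = 0.1947

0.195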